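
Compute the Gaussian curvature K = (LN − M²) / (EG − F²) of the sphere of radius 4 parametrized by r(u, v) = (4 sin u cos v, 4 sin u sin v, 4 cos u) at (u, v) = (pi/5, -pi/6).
K = 1/16

Coefficients of the first fundamental form: E = 16, F = 0, G = 16*sin(u)^2.
Coefficients of the second fundamental form: L = -4*sin(u)/Abs(sin(u)), M = 0, N = -4*sin(u)^3/Abs(sin(u)).
Assemble K = (LN − M²)/(EG − F²) = 1/16. At (u, v) = (pi/5, -pi/6): K = 1/16.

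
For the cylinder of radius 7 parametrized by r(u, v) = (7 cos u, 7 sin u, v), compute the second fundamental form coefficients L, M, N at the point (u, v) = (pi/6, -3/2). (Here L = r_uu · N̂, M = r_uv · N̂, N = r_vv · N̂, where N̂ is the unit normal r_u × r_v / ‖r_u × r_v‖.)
L = -7;  M = 0;  N = 0

Compute the unit normal N̂(u, v) = (cos(u), sin(u), 0), and the second partials r_uu, r_uv, r_vv. Take dot products:
  L(u, v) = r_uu · N̂ = -7,
  M(u, v) = r_uv · N̂ = 0,
  N(u, v) = r_vv · N̂ = 0.
Evaluating at (u, v) = (pi/6, -3/2):
  L = -7, M = 0, N = 0.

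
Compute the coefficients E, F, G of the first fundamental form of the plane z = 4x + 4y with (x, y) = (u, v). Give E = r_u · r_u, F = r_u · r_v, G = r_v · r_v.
E = 17;  F = 16;  G = 17

Compute partials: r_u = (1, 0, 4), r_v = (0, 1, 4). Then
  E = r_u · r_u = 17,
  F = r_u · r_v = 16,
  G = r_v · r_v = 17.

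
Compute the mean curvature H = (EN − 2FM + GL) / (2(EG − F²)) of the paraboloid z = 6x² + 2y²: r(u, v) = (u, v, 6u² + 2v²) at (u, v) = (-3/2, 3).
H = 1520*sqrt(469)/219961

With E = 144*u^2 + 1, F = 48*u*v, G = 16*v^2 + 1, L = 12/sqrt(144*u^2 + 16*v^2 + 1), M = 0, N = 4/sqrt(144*u^2 + 16*v^2 + 1), assemble
  H = (EN − 2FM + GL) / (2(EG − F²)) = 8*(36*u^2 + 12*v^2 + 1)/(144*u^2 + 16*v^2 + 1)^(3/2).
At (u, v) = (-3/2, 3): H = 1520*sqrt(469)/219961.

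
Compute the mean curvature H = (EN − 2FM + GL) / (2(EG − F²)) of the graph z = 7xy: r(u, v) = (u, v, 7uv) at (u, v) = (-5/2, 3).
H = 20580*sqrt(2993)/8958049

With E = 49*v^2 + 1, F = 49*u*v, G = 49*u^2 + 1, L = 0, M = 7/sqrt(49*u^2 + 49*v^2 + 1), N = 0, assemble
  H = (EN − 2FM + GL) / (2(EG − F²)) = -343*u*v/(49*u^2 + 49*v^2 + 1)^(3/2).
At (u, v) = (-5/2, 3): H = 20580*sqrt(2993)/8958049.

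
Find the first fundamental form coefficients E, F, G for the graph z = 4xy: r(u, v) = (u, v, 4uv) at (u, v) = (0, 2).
E = 65;  F = 0;  G = 1

Partials: r_u = (1, 0, 4*v), r_v = (0, 1, 4*u). As functions of (u, v):
  E = r_u · r_u = 16*v^2 + 1,
  F = r_u · r_v = 16*u*v,
  G = r_v · r_v = 16*u^2 + 1.
Evaluating at (u, v) = (0, 2): E = 65, F = 0, G = 1.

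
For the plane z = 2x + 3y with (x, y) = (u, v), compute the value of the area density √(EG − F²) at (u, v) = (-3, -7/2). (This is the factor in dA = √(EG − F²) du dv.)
√(EG − F²)|_{(-3, -7/2)} = sqrt(14)

E = 5, F = 6, G = 10, so EG − F² = 14. Taking the positive square root: √(EG − F²) = sqrt(14). At (u, v) = (-3, -7/2): sqrt(14).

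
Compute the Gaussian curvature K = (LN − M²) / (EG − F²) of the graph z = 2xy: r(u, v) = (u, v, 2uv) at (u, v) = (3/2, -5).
K = -1/3025

Coefficients of the first fundamental form: E = 4*v^2 + 1, F = 4*u*v, G = 4*u^2 + 1.
Coefficients of the second fundamental form: L = 0, M = 2/sqrt(4*u^2 + 4*v^2 + 1), N = 0.
Assemble K = (LN − M²)/(EG − F²) = -4/(16*u^4 + 32*u^2*v^2 + 8*u^2 + 16*v^4 + 8*v^2 + 1). At (u, v) = (3/2, -5): K = -1/3025.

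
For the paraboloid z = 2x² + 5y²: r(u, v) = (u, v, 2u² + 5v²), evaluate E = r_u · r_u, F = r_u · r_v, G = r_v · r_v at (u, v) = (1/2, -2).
E = 5;  F = -40;  G = 401

Partials: r_u = (1, 0, 4*u), r_v = (0, 1, 10*v). As functions of (u, v):
  E = r_u · r_u = 16*u^2 + 1,
  F = r_u · r_v = 40*u*v,
  G = r_v · r_v = 100*v^2 + 1.
Evaluating at (u, v) = (1/2, -2): E = 5, F = -40, G = 401.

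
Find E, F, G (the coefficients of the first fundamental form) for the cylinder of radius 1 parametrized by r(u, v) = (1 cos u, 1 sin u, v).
E = 1;  F = 0;  G = 1

Compute partials: r_u = (-sin(u), cos(u), 0), r_v = (0, 0, 1). Then
  E = r_u · r_u = 1,
  F = r_u · r_v = 0,
  G = r_v · r_v = 1.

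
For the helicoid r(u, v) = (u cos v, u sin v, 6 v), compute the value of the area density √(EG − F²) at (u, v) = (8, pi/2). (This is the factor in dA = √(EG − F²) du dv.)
√(EG − F²)|_{(8, pi/2)} = 10

E = 1, F = 0, G = u^2 + 36, so EG − F² = u^2 + 36. Taking the positive square root: √(EG − F²) = sqrt(u^2 + 36). At (u, v) = (8, pi/2): 10.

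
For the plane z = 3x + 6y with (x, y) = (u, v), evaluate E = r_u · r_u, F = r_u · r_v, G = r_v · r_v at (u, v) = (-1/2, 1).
E = 10;  F = 18;  G = 37

Partials: r_u = (1, 0, 3), r_v = (0, 1, 6). As functions of (u, v):
  E = r_u · r_u = 10,
  F = r_u · r_v = 18,
  G = r_v · r_v = 37.
Evaluating at (u, v) = (-1/2, 1): E = 10, F = 18, G = 37.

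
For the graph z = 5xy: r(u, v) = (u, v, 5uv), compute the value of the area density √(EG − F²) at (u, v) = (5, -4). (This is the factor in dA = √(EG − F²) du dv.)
√(EG − F²)|_{(5, -4)} = 3*sqrt(114)

E = 25*v^2 + 1, F = 25*u*v, G = 25*u^2 + 1, so EG − F² = 25*u^2 + 25*v^2 + 1. Taking the positive square root: √(EG − F²) = sqrt(25*u^2 + 25*v^2 + 1). At (u, v) = (5, -4): 3*sqrt(114).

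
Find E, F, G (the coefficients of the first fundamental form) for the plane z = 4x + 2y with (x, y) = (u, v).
E = 17;  F = 8;  G = 5

Compute partials: r_u = (1, 0, 4), r_v = (0, 1, 2). Then
  E = r_u · r_u = 17,
  F = r_u · r_v = 8,
  G = r_v · r_v = 5.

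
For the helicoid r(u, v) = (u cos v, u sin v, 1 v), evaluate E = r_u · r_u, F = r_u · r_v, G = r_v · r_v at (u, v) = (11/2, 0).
E = 1;  F = 0;  G = 125/4

Partials: r_u = (cos(v), sin(v), 0), r_v = (-u*sin(v), u*cos(v), 1). As functions of (u, v):
  E = r_u · r_u = 1,
  F = r_u · r_v = 0,
  G = r_v · r_v = u^2 + 1.
Evaluating at (u, v) = (11/2, 0): E = 1, F = 0, G = 125/4.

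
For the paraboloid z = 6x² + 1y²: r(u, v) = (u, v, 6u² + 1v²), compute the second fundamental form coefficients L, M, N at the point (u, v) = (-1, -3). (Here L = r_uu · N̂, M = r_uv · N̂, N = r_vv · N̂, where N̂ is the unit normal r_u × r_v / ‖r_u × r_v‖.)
L = 12*sqrt(181)/181;  M = 0;  N = 2*sqrt(181)/181

Compute the unit normal N̂(u, v) = (-12*u/sqrt(144*u^2 + 4*v^2 + 1), -2*v/sqrt(144*u^2 + 4*v^2 + 1), 1/sqrt(144*u^2 + 4*v^2 + 1)), and the second partials r_uu, r_uv, r_vv. Take dot products:
  L(u, v) = r_uu · N̂ = 12/sqrt(144*u^2 + 4*v^2 + 1),
  M(u, v) = r_uv · N̂ = 0,
  N(u, v) = r_vv · N̂ = 2/sqrt(144*u^2 + 4*v^2 + 1).
Evaluating at (u, v) = (-1, -3):
  L = 12*sqrt(181)/181, M = 0, N = 2*sqrt(181)/181.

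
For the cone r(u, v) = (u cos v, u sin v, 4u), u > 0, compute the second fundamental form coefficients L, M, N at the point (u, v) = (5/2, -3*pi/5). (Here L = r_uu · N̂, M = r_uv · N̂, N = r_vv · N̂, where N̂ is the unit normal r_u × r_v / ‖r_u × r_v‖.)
L = 0;  M = 0;  N = 10*sqrt(17)/17

Compute the unit normal N̂(u, v) = (-4*sqrt(17)*u*cos(v)/(17*Abs(u)), -4*sqrt(17)*u*sin(v)/(17*Abs(u)), sqrt(17)*u/(17*Abs(u))), and the second partials r_uu, r_uv, r_vv. Take dot products:
  L(u, v) = r_uu · N̂ = 0,
  M(u, v) = r_uv · N̂ = 0,
  N(u, v) = r_vv · N̂ = 4*sqrt(17)*u^2/(17*Abs(u)).
Evaluating at (u, v) = (5/2, -3*pi/5):
  L = 0, M = 0, N = 10*sqrt(17)/17.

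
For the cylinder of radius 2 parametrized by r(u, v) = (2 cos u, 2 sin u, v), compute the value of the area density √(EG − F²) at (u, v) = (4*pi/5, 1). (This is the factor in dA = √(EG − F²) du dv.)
√(EG − F²)|_{(4*pi/5, 1)} = 2

E = 4, F = 0, G = 1, so EG − F² = 4. Taking the positive square root: √(EG − F²) = 2. At (u, v) = (4*pi/5, 1): 2.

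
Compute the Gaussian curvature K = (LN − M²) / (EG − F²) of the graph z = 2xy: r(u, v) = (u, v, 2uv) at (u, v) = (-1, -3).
K = -4/1681

Coefficients of the first fundamental form: E = 4*v^2 + 1, F = 4*u*v, G = 4*u^2 + 1.
Coefficients of the second fundamental form: L = 0, M = 2/sqrt(4*u^2 + 4*v^2 + 1), N = 0.
Assemble K = (LN − M²)/(EG − F²) = -4/(16*u^4 + 32*u^2*v^2 + 8*u^2 + 16*v^4 + 8*v^2 + 1). At (u, v) = (-1, -3): K = -4/1681.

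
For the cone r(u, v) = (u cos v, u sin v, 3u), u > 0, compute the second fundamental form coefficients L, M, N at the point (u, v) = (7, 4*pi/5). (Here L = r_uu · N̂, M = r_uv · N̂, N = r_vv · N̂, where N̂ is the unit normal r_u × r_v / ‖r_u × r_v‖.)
L = 0;  M = 0;  N = 21*sqrt(10)/10

Compute the unit normal N̂(u, v) = (-3*sqrt(10)*u*cos(v)/(10*Abs(u)), -3*sqrt(10)*u*sin(v)/(10*Abs(u)), sqrt(10)*u/(10*Abs(u))), and the second partials r_uu, r_uv, r_vv. Take dot products:
  L(u, v) = r_uu · N̂ = 0,
  M(u, v) = r_uv · N̂ = 0,
  N(u, v) = r_vv · N̂ = 3*sqrt(10)*u^2/(10*Abs(u)).
Evaluating at (u, v) = (7, 4*pi/5):
  L = 0, M = 0, N = 21*sqrt(10)/10.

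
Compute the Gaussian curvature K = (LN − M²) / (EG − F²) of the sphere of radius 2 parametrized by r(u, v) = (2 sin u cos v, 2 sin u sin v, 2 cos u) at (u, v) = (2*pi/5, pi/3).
K = 1/4

Coefficients of the first fundamental form: E = 4, F = 0, G = 4*sin(u)^2.
Coefficients of the second fundamental form: L = -2*sin(u)/Abs(sin(u)), M = 0, N = -2*sin(u)^3/Abs(sin(u)).
Assemble K = (LN − M²)/(EG − F²) = 1/4. At (u, v) = (2*pi/5, pi/3): K = 1/4.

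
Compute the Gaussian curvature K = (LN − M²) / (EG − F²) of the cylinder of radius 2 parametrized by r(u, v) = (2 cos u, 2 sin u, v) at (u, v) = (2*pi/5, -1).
K = 0

Coefficients of the first fundamental form: E = 4, F = 0, G = 1.
Coefficients of the second fundamental form: L = -2, M = 0, N = 0.
Assemble K = (LN − M²)/(EG − F²) = 0. At (u, v) = (2*pi/5, -1): K = 0.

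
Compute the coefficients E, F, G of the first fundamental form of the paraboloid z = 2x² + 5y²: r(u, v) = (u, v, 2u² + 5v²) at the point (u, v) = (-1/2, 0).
E = 5;  F = 0;  G = 1

Partials: r_u = (1, 0, 4*u), r_v = (0, 1, 10*v). As functions of (u, v):
  E = r_u · r_u = 16*u^2 + 1,
  F = r_u · r_v = 40*u*v,
  G = r_v · r_v = 100*v^2 + 1.
Evaluating at (u, v) = (-1/2, 0): E = 5, F = 0, G = 1.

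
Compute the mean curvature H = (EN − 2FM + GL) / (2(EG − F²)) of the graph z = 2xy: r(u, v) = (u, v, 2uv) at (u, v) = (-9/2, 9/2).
H = 162*sqrt(163)/26569

With E = 4*v^2 + 1, F = 4*u*v, G = 4*u^2 + 1, L = 0, M = 2/sqrt(4*u^2 + 4*v^2 + 1), N = 0, assemble
  H = (EN − 2FM + GL) / (2(EG − F²)) = -8*u*v/(4*u^2 + 4*v^2 + 1)^(3/2).
At (u, v) = (-9/2, 9/2): H = 162*sqrt(163)/26569.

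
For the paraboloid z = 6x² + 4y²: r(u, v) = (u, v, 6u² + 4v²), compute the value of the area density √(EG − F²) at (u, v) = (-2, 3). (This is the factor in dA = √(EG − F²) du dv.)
√(EG − F²)|_{(-2, 3)} = sqrt(1153)

E = 144*u^2 + 1, F = 96*u*v, G = 64*v^2 + 1, so EG − F² = 144*u^2 + 64*v^2 + 1. Taking the positive square root: √(EG − F²) = sqrt(144*u^2 + 64*v^2 + 1). At (u, v) = (-2, 3): sqrt(1153).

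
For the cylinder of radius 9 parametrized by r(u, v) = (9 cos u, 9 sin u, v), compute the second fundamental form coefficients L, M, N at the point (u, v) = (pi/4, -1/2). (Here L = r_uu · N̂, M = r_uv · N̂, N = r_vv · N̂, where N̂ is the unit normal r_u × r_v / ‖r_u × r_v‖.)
L = -9;  M = 0;  N = 0

Compute the unit normal N̂(u, v) = (cos(u), sin(u), 0), and the second partials r_uu, r_uv, r_vv. Take dot products:
  L(u, v) = r_uu · N̂ = -9,
  M(u, v) = r_uv · N̂ = 0,
  N(u, v) = r_vv · N̂ = 0.
Evaluating at (u, v) = (pi/4, -1/2):
  L = -9, M = 0, N = 0.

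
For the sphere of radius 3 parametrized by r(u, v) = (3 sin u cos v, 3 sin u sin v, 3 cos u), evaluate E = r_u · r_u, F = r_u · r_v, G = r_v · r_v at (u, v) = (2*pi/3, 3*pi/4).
E = 9;  F = 0;  G = 27/4

Partials: r_u = (3*cos(u)*cos(v), 3*sin(v)*cos(u), -3*sin(u)), r_v = (-3*sin(u)*sin(v), 3*sin(u)*cos(v), 0). As functions of (u, v):
  E = r_u · r_u = 9,
  F = r_u · r_v = 0,
  G = r_v · r_v = 9*sin(u)^2.
Evaluating at (u, v) = (2*pi/3, 3*pi/4): E = 9, F = 0, G = 27/4.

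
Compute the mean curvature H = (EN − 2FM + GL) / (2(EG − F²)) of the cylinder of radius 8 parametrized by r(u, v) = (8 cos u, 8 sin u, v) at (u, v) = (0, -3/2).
H = -1/16

With E = 64, F = 0, G = 1, L = -8, M = 0, N = 0, assemble
  H = (EN − 2FM + GL) / (2(EG − F²)) = -1/16.
At (u, v) = (0, -3/2): H = -1/16.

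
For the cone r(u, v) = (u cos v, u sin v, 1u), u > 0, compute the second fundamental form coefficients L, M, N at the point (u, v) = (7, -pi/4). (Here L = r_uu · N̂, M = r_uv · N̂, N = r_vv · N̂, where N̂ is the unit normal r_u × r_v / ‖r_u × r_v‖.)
L = 0;  M = 0;  N = 7*sqrt(2)/2

Compute the unit normal N̂(u, v) = (-sqrt(2)*u*cos(v)/(2*Abs(u)), -sqrt(2)*u*sin(v)/(2*Abs(u)), sqrt(2)*u/(2*Abs(u))), and the second partials r_uu, r_uv, r_vv. Take dot products:
  L(u, v) = r_uu · N̂ = 0,
  M(u, v) = r_uv · N̂ = 0,
  N(u, v) = r_vv · N̂ = sqrt(2)*u^2/(2*Abs(u)).
Evaluating at (u, v) = (7, -pi/4):
  L = 0, M = 0, N = 7*sqrt(2)/2.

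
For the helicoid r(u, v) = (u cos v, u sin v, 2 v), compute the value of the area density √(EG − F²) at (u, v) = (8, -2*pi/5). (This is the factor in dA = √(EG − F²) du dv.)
√(EG − F²)|_{(8, -2*pi/5)} = 2*sqrt(17)

E = 1, F = 0, G = u^2 + 4, so EG − F² = u^2 + 4. Taking the positive square root: √(EG − F²) = sqrt(u^2 + 4). At (u, v) = (8, -2*pi/5): 2*sqrt(17).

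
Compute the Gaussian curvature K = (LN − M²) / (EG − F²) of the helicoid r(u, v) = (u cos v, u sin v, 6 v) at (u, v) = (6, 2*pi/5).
K = -1/144

Coefficients of the first fundamental form: E = 1, F = 0, G = u^2 + 36.
Coefficients of the second fundamental form: L = 0, M = -6/sqrt(u^2 + 36), N = 0.
Assemble K = (LN − M²)/(EG − F²) = -36/(u^2 + 36)^2. At (u, v) = (6, 2*pi/5): K = -1/144.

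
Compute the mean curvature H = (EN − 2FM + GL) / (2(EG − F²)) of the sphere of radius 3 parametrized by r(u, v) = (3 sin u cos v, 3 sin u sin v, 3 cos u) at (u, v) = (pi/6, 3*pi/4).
H = -1/3

With E = 9, F = 0, G = 9*sin(u)^2, L = -3*sin(u)/Abs(sin(u)), M = 0, N = -3*sin(u)^3/Abs(sin(u)), assemble
  H = (EN − 2FM + GL) / (2(EG − F²)) = -sin(u)/(3*Abs(sin(u))).
At (u, v) = (pi/6, 3*pi/4): H = -1/3.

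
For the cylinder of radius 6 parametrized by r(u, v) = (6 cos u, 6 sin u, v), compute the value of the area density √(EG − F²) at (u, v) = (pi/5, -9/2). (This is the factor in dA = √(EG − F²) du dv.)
√(EG − F²)|_{(pi/5, -9/2)} = 6

E = 36, F = 0, G = 1, so EG − F² = 36. Taking the positive square root: √(EG − F²) = 6. At (u, v) = (pi/5, -9/2): 6.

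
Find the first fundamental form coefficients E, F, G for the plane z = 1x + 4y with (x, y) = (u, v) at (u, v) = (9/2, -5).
E = 2;  F = 4;  G = 17

Partials: r_u = (1, 0, 1), r_v = (0, 1, 4). As functions of (u, v):
  E = r_u · r_u = 2,
  F = r_u · r_v = 4,
  G = r_v · r_v = 17.
Evaluating at (u, v) = (9/2, -5): E = 2, F = 4, G = 17.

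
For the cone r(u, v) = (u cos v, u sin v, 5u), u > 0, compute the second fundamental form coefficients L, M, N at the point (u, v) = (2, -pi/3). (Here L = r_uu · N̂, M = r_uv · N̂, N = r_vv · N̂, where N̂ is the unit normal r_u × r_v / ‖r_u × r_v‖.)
L = 0;  M = 0;  N = 5*sqrt(26)/13

Compute the unit normal N̂(u, v) = (-5*sqrt(26)*u*cos(v)/(26*Abs(u)), -5*sqrt(26)*u*sin(v)/(26*Abs(u)), sqrt(26)*u/(26*Abs(u))), and the second partials r_uu, r_uv, r_vv. Take dot products:
  L(u, v) = r_uu · N̂ = 0,
  M(u, v) = r_uv · N̂ = 0,
  N(u, v) = r_vv · N̂ = 5*sqrt(26)*u^2/(26*Abs(u)).
Evaluating at (u, v) = (2, -pi/3):
  L = 0, M = 0, N = 5*sqrt(26)/13.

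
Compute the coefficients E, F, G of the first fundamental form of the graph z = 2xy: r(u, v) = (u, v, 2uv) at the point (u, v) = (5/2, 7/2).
E = 50;  F = 35;  G = 26

Partials: r_u = (1, 0, 2*v), r_v = (0, 1, 2*u). As functions of (u, v):
  E = r_u · r_u = 4*v^2 + 1,
  F = r_u · r_v = 4*u*v,
  G = r_v · r_v = 4*u^2 + 1.
Evaluating at (u, v) = (5/2, 7/2): E = 50, F = 35, G = 26.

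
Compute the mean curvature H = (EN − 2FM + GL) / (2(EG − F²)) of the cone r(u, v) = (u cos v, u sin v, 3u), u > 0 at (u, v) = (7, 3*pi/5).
H = 3*sqrt(10)/140

With E = 10, F = 0, G = u^2, L = 0, M = 0, N = 3*sqrt(10)*u^2/(10*Abs(u)), assemble
  H = (EN − 2FM + GL) / (2(EG − F²)) = 3*sqrt(10)/(20*Abs(u)).
At (u, v) = (7, 3*pi/5): H = 3*sqrt(10)/140.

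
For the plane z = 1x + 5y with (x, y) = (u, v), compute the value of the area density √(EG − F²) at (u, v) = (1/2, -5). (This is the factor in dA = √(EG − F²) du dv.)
√(EG − F²)|_{(1/2, -5)} = 3*sqrt(3)

E = 2, F = 5, G = 26, so EG − F² = 27. Taking the positive square root: √(EG − F²) = 3*sqrt(3). At (u, v) = (1/2, -5): 3*sqrt(3).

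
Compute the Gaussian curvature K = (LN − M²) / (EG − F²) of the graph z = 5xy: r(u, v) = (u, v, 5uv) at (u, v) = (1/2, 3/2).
K = -100/16129

Coefficients of the first fundamental form: E = 25*v^2 + 1, F = 25*u*v, G = 25*u^2 + 1.
Coefficients of the second fundamental form: L = 0, M = 5/sqrt(25*u^2 + 25*v^2 + 1), N = 0.
Assemble K = (LN − M²)/(EG − F²) = -25/(625*u^4 + 1250*u^2*v^2 + 50*u^2 + 625*v^4 + 50*v^2 + 1). At (u, v) = (1/2, 3/2): K = -100/16129.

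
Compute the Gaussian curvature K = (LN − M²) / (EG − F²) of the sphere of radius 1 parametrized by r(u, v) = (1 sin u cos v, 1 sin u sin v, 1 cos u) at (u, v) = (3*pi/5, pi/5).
K = 1

Coefficients of the first fundamental form: E = 1, F = 0, G = sin(u)^2.
Coefficients of the second fundamental form: L = -sin(u)/Abs(sin(u)), M = 0, N = -sin(u)^3/Abs(sin(u)).
Assemble K = (LN − M²)/(EG − F²) = 1. At (u, v) = (3*pi/5, pi/5): K = 1.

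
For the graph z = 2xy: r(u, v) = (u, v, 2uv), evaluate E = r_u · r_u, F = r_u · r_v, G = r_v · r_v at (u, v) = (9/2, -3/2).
E = 10;  F = -27;  G = 82

Partials: r_u = (1, 0, 2*v), r_v = (0, 1, 2*u). As functions of (u, v):
  E = r_u · r_u = 4*v^2 + 1,
  F = r_u · r_v = 4*u*v,
  G = r_v · r_v = 4*u^2 + 1.
Evaluating at (u, v) = (9/2, -3/2): E = 10, F = -27, G = 82.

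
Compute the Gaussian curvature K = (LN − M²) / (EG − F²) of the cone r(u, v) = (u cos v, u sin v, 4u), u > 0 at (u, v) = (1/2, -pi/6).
K = 0

Coefficients of the first fundamental form: E = 17, F = 0, G = u^2.
Coefficients of the second fundamental form: L = 0, M = 0, N = 4*sqrt(17)*u^2/(17*Abs(u)).
Assemble K = (LN − M²)/(EG − F²) = 0. At (u, v) = (1/2, -pi/6): K = 0.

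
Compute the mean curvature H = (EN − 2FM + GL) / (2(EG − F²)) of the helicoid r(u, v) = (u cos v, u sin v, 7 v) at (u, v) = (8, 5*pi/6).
H = 0

With E = 1, F = 0, G = u^2 + 49, L = 0, M = -7/sqrt(u^2 + 49), N = 0, assemble
  H = (EN − 2FM + GL) / (2(EG − F²)) = 0.
At (u, v) = (8, 5*pi/6): H = 0.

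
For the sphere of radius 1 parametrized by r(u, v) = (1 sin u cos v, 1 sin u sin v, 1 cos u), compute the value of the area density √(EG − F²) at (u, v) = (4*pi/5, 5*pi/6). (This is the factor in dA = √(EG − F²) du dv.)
√(EG − F²)|_{(4*pi/5, 5*pi/6)} = sqrt(10 - 2*sqrt(5))/4

E = 1, F = 0, G = sin(u)^2, so EG − F² = sin(u)^2. Taking the positive square root: √(EG − F²) = Abs(sin(u)). At (u, v) = (4*pi/5, 5*pi/6): sqrt(10 - 2*sqrt(5))/4.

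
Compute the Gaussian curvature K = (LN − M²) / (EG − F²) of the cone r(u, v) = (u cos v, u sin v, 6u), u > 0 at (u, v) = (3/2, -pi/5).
K = 0

Coefficients of the first fundamental form: E = 37, F = 0, G = u^2.
Coefficients of the second fundamental form: L = 0, M = 0, N = 6*sqrt(37)*u^2/(37*Abs(u)).
Assemble K = (LN − M²)/(EG − F²) = 0. At (u, v) = (3/2, -pi/5): K = 0.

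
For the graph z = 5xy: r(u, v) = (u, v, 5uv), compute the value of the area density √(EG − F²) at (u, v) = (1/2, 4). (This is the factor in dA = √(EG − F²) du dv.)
√(EG − F²)|_{(1/2, 4)} = 3*sqrt(181)/2

E = 25*v^2 + 1, F = 25*u*v, G = 25*u^2 + 1, so EG − F² = 25*u^2 + 25*v^2 + 1. Taking the positive square root: √(EG − F²) = sqrt(25*u^2 + 25*v^2 + 1). At (u, v) = (1/2, 4): 3*sqrt(181)/2.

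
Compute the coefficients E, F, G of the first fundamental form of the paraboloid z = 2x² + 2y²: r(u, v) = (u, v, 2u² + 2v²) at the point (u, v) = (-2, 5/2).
E = 65;  F = -80;  G = 101

Partials: r_u = (1, 0, 4*u), r_v = (0, 1, 4*v). As functions of (u, v):
  E = r_u · r_u = 16*u^2 + 1,
  F = r_u · r_v = 16*u*v,
  G = r_v · r_v = 16*v^2 + 1.
Evaluating at (u, v) = (-2, 5/2): E = 65, F = -80, G = 101.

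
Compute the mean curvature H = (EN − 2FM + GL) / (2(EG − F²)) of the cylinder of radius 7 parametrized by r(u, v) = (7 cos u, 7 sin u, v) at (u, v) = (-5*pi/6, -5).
H = -1/14

With E = 49, F = 0, G = 1, L = -7, M = 0, N = 0, assemble
  H = (EN − 2FM + GL) / (2(EG − F²)) = -1/14.
At (u, v) = (-5*pi/6, -5): H = -1/14.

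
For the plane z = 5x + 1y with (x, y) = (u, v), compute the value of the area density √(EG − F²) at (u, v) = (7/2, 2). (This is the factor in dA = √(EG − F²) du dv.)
√(EG − F²)|_{(7/2, 2)} = 3*sqrt(3)

E = 26, F = 5, G = 2, so EG − F² = 27. Taking the positive square root: √(EG − F²) = 3*sqrt(3). At (u, v) = (7/2, 2): 3*sqrt(3).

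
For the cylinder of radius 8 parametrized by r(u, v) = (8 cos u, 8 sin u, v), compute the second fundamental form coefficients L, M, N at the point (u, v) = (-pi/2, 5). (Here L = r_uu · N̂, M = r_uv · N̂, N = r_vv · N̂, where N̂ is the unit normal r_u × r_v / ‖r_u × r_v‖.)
L = -8;  M = 0;  N = 0

Compute the unit normal N̂(u, v) = (cos(u), sin(u), 0), and the second partials r_uu, r_uv, r_vv. Take dot products:
  L(u, v) = r_uu · N̂ = -8,
  M(u, v) = r_uv · N̂ = 0,
  N(u, v) = r_vv · N̂ = 0.
Evaluating at (u, v) = (-pi/2, 5):
  L = -8, M = 0, N = 0.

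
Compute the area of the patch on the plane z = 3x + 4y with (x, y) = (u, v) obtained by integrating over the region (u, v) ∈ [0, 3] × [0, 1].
Area = 3*sqrt(26)

Area = ∫∫ √(EG − F²) du dv with √(EG − F²) = sqrt(26). Integrating over [0, 3] × [0, 1] gives 3*sqrt(26).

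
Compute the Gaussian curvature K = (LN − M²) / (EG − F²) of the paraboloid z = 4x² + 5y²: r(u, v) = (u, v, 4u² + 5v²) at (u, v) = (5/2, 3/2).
K = 20/97969

Coefficients of the first fundamental form: E = 64*u^2 + 1, F = 80*u*v, G = 100*v^2 + 1.
Coefficients of the second fundamental form: L = 8/sqrt(64*u^2 + 100*v^2 + 1), M = 0, N = 10/sqrt(64*u^2 + 100*v^2 + 1).
Assemble K = (LN − M²)/(EG − F²) = 80/(4096*u^4 + 12800*u^2*v^2 + 128*u^2 + 10000*v^4 + 200*v^2 + 1). At (u, v) = (5/2, 3/2): K = 20/97969.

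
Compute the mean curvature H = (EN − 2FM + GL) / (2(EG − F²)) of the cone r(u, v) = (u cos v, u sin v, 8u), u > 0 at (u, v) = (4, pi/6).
H = sqrt(65)/65

With E = 65, F = 0, G = u^2, L = 0, M = 0, N = 8*sqrt(65)*u^2/(65*Abs(u)), assemble
  H = (EN − 2FM + GL) / (2(EG − F²)) = 4*sqrt(65)/(65*Abs(u)).
At (u, v) = (4, pi/6): H = sqrt(65)/65.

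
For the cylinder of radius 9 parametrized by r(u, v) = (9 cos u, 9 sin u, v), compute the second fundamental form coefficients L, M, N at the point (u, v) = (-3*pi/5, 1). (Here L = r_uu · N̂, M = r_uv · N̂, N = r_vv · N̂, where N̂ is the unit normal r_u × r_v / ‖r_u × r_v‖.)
L = -9;  M = 0;  N = 0

Compute the unit normal N̂(u, v) = (cos(u), sin(u), 0), and the second partials r_uu, r_uv, r_vv. Take dot products:
  L(u, v) = r_uu · N̂ = -9,
  M(u, v) = r_uv · N̂ = 0,
  N(u, v) = r_vv · N̂ = 0.
Evaluating at (u, v) = (-3*pi/5, 1):
  L = -9, M = 0, N = 0.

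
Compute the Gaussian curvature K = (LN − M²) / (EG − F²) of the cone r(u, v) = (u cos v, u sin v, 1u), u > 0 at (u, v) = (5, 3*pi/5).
K = 0

Coefficients of the first fundamental form: E = 2, F = 0, G = u^2.
Coefficients of the second fundamental form: L = 0, M = 0, N = sqrt(2)*u^2/(2*Abs(u)).
Assemble K = (LN − M²)/(EG − F²) = 0. At (u, v) = (5, 3*pi/5): K = 0.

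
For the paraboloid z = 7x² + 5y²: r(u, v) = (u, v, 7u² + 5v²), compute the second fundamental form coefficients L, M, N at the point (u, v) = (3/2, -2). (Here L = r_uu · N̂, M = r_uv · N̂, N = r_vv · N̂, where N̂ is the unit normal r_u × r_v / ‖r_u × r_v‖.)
L = 7*sqrt(842)/421;  M = 0;  N = 5*sqrt(842)/421

Compute the unit normal N̂(u, v) = (-14*u/sqrt(196*u^2 + 100*v^2 + 1), -10*v/sqrt(196*u^2 + 100*v^2 + 1), 1/sqrt(196*u^2 + 100*v^2 + 1)), and the second partials r_uu, r_uv, r_vv. Take dot products:
  L(u, v) = r_uu · N̂ = 14/sqrt(196*u^2 + 100*v^2 + 1),
  M(u, v) = r_uv · N̂ = 0,
  N(u, v) = r_vv · N̂ = 10/sqrt(196*u^2 + 100*v^2 + 1).
Evaluating at (u, v) = (3/2, -2):
  L = 7*sqrt(842)/421, M = 0, N = 5*sqrt(842)/421.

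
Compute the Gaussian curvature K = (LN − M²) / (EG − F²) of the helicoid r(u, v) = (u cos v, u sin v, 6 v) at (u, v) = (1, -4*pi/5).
K = -36/1369

Coefficients of the first fundamental form: E = 1, F = 0, G = u^2 + 36.
Coefficients of the second fundamental form: L = 0, M = -6/sqrt(u^2 + 36), N = 0.
Assemble K = (LN − M²)/(EG − F²) = -36/(u^2 + 36)^2. At (u, v) = (1, -4*pi/5): K = -36/1369.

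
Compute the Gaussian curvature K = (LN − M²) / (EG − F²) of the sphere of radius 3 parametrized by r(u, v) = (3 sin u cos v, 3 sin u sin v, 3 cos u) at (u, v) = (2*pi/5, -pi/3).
K = 1/9

Coefficients of the first fundamental form: E = 9, F = 0, G = 9*sin(u)^2.
Coefficients of the second fundamental form: L = -3*sin(u)/Abs(sin(u)), M = 0, N = -3*sin(u)^3/Abs(sin(u)).
Assemble K = (LN − M²)/(EG − F²) = 1/9. At (u, v) = (2*pi/5, -pi/3): K = 1/9.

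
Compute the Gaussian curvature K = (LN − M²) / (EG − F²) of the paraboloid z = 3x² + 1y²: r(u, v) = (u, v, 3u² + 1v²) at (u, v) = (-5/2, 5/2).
K = 12/63001

Coefficients of the first fundamental form: E = 36*u^2 + 1, F = 12*u*v, G = 4*v^2 + 1.
Coefficients of the second fundamental form: L = 6/sqrt(36*u^2 + 4*v^2 + 1), M = 0, N = 2/sqrt(36*u^2 + 4*v^2 + 1).
Assemble K = (LN − M²)/(EG − F²) = 12/(1296*u^4 + 288*u^2*v^2 + 72*u^2 + 16*v^4 + 8*v^2 + 1). At (u, v) = (-5/2, 5/2): K = 12/63001.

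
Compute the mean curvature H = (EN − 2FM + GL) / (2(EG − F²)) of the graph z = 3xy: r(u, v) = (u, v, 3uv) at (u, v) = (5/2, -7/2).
H = 189*sqrt(670)/44890

With E = 9*v^2 + 1, F = 9*u*v, G = 9*u^2 + 1, L = 0, M = 3/sqrt(9*u^2 + 9*v^2 + 1), N = 0, assemble
  H = (EN − 2FM + GL) / (2(EG − F²)) = -27*u*v/(9*u^2 + 9*v^2 + 1)^(3/2).
At (u, v) = (5/2, -7/2): H = 189*sqrt(670)/44890.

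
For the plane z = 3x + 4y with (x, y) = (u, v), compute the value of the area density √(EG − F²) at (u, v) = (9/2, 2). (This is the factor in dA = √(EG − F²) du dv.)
√(EG − F²)|_{(9/2, 2)} = sqrt(26)

E = 10, F = 12, G = 17, so EG − F² = 26. Taking the positive square root: √(EG − F²) = sqrt(26). At (u, v) = (9/2, 2): sqrt(26).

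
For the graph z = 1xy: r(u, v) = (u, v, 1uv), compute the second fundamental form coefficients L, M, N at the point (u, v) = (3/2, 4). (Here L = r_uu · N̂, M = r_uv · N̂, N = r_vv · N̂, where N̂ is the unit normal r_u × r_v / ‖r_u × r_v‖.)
L = 0;  M = 2*sqrt(77)/77;  N = 0

Compute the unit normal N̂(u, v) = (-v/sqrt(u^2 + v^2 + 1), -u/sqrt(u^2 + v^2 + 1), 1/sqrt(u^2 + v^2 + 1)), and the second partials r_uu, r_uv, r_vv. Take dot products:
  L(u, v) = r_uu · N̂ = 0,
  M(u, v) = r_uv · N̂ = 1/sqrt(u^2 + v^2 + 1),
  N(u, v) = r_vv · N̂ = 0.
Evaluating at (u, v) = (3/2, 4):
  L = 0, M = 2*sqrt(77)/77, N = 0.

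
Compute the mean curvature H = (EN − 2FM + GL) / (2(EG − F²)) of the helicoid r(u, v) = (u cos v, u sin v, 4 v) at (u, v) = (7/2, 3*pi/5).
H = 0

With E = 1, F = 0, G = u^2 + 16, L = 0, M = -4/sqrt(u^2 + 16), N = 0, assemble
  H = (EN − 2FM + GL) / (2(EG − F²)) = 0.
At (u, v) = (7/2, 3*pi/5): H = 0.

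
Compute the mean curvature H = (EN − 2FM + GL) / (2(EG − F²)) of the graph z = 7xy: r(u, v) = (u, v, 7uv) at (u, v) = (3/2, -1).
H = 4116*sqrt(641)/410881

With E = 49*v^2 + 1, F = 49*u*v, G = 49*u^2 + 1, L = 0, M = 7/sqrt(49*u^2 + 49*v^2 + 1), N = 0, assemble
  H = (EN − 2FM + GL) / (2(EG − F²)) = -343*u*v/(49*u^2 + 49*v^2 + 1)^(3/2).
At (u, v) = (3/2, -1): H = 4116*sqrt(641)/410881.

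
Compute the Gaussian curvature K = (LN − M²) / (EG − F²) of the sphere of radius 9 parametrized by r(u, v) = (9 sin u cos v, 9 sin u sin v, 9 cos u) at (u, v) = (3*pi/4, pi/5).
K = 1/81

Coefficients of the first fundamental form: E = 81, F = 0, G = 81*sin(u)^2.
Coefficients of the second fundamental form: L = -9*sin(u)/Abs(sin(u)), M = 0, N = -9*sin(u)^3/Abs(sin(u)).
Assemble K = (LN − M²)/(EG − F²) = 1/81. At (u, v) = (3*pi/4, pi/5): K = 1/81.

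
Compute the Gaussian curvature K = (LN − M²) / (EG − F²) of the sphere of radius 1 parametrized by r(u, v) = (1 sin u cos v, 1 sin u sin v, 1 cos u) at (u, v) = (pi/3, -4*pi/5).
K = 1

Coefficients of the first fundamental form: E = 1, F = 0, G = sin(u)^2.
Coefficients of the second fundamental form: L = -sin(u)/Abs(sin(u)), M = 0, N = -sin(u)^3/Abs(sin(u)).
Assemble K = (LN − M²)/(EG − F²) = 1. At (u, v) = (pi/3, -4*pi/5): K = 1.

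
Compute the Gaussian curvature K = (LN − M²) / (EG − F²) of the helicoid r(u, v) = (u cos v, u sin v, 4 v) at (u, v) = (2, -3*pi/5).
K = -1/25

Coefficients of the first fundamental form: E = 1, F = 0, G = u^2 + 16.
Coefficients of the second fundamental form: L = 0, M = -4/sqrt(u^2 + 16), N = 0.
Assemble K = (LN − M²)/(EG − F²) = -16/(u^2 + 16)^2. At (u, v) = (2, -3*pi/5): K = -1/25.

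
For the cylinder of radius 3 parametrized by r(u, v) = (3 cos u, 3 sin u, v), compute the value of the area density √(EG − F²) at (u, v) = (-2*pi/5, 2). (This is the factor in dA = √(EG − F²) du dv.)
√(EG − F²)|_{(-2*pi/5, 2)} = 3

E = 9, F = 0, G = 1, so EG − F² = 9. Taking the positive square root: √(EG − F²) = 3. At (u, v) = (-2*pi/5, 2): 3.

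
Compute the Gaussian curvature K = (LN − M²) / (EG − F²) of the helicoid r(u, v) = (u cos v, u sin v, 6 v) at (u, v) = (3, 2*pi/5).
K = -4/225

Coefficients of the first fundamental form: E = 1, F = 0, G = u^2 + 36.
Coefficients of the second fundamental form: L = 0, M = -6/sqrt(u^2 + 36), N = 0.
Assemble K = (LN − M²)/(EG − F²) = -36/(u^2 + 36)^2. At (u, v) = (3, 2*pi/5): K = -4/225.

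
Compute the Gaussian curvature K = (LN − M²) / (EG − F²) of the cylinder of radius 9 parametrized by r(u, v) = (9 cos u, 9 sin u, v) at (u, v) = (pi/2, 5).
K = 0

Coefficients of the first fundamental form: E = 81, F = 0, G = 1.
Coefficients of the second fundamental form: L = -9, M = 0, N = 0.
Assemble K = (LN − M²)/(EG − F²) = 0. At (u, v) = (pi/2, 5): K = 0.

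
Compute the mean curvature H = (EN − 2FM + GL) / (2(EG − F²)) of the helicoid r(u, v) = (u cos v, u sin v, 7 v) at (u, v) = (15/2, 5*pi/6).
H = 0

With E = 1, F = 0, G = u^2 + 49, L = 0, M = -7/sqrt(u^2 + 49), N = 0, assemble
  H = (EN − 2FM + GL) / (2(EG − F²)) = 0.
At (u, v) = (15/2, 5*pi/6): H = 0.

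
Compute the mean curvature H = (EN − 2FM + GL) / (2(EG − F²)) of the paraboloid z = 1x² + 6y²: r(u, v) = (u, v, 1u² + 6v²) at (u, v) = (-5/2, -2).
H = 733*sqrt(602)/362404

With E = 4*u^2 + 1, F = 24*u*v, G = 144*v^2 + 1, L = 2/sqrt(4*u^2 + 144*v^2 + 1), M = 0, N = 12/sqrt(4*u^2 + 144*v^2 + 1), assemble
  H = (EN − 2FM + GL) / (2(EG − F²)) = (24*u^2 + 144*v^2 + 7)/(4*u^2 + 144*v^2 + 1)^(3/2).
At (u, v) = (-5/2, -2): H = 733*sqrt(602)/362404.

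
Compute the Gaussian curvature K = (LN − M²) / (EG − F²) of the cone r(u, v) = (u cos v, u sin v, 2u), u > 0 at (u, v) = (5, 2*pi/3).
K = 0

Coefficients of the first fundamental form: E = 5, F = 0, G = u^2.
Coefficients of the second fundamental form: L = 0, M = 0, N = 2*sqrt(5)*u^2/(5*Abs(u)).
Assemble K = (LN − M²)/(EG − F²) = 0. At (u, v) = (5, 2*pi/3): K = 0.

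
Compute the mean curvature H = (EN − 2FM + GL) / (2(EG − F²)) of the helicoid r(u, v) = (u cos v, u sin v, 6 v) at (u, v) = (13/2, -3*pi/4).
H = 0

With E = 1, F = 0, G = u^2 + 36, L = 0, M = -6/sqrt(u^2 + 36), N = 0, assemble
  H = (EN − 2FM + GL) / (2(EG − F²)) = 0.
At (u, v) = (13/2, -3*pi/4): H = 0.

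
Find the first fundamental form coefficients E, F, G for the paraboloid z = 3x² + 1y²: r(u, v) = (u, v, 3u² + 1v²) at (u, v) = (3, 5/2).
E = 325;  F = 90;  G = 26

Partials: r_u = (1, 0, 6*u), r_v = (0, 1, 2*v). As functions of (u, v):
  E = r_u · r_u = 36*u^2 + 1,
  F = r_u · r_v = 12*u*v,
  G = r_v · r_v = 4*v^2 + 1.
Evaluating at (u, v) = (3, 5/2): E = 325, F = 90, G = 26.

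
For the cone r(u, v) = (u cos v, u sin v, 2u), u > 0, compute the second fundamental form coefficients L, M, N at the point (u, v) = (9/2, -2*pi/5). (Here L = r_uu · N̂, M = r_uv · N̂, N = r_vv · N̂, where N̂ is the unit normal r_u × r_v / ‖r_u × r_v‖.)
L = 0;  M = 0;  N = 9*sqrt(5)/5

Compute the unit normal N̂(u, v) = (-2*sqrt(5)*u*cos(v)/(5*Abs(u)), -2*sqrt(5)*u*sin(v)/(5*Abs(u)), sqrt(5)*u/(5*Abs(u))), and the second partials r_uu, r_uv, r_vv. Take dot products:
  L(u, v) = r_uu · N̂ = 0,
  M(u, v) = r_uv · N̂ = 0,
  N(u, v) = r_vv · N̂ = 2*sqrt(5)*u^2/(5*Abs(u)).
Evaluating at (u, v) = (9/2, -2*pi/5):
  L = 0, M = 0, N = 9*sqrt(5)/5.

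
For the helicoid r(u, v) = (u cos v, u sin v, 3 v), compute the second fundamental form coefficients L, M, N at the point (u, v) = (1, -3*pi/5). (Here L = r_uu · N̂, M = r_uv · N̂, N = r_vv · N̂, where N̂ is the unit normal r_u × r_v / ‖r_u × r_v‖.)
L = 0;  M = -3*sqrt(10)/10;  N = 0

Compute the unit normal N̂(u, v) = (3*sin(v)/sqrt(u^2 + 9), -3*cos(v)/sqrt(u^2 + 9), u/sqrt(u^2 + 9)), and the second partials r_uu, r_uv, r_vv. Take dot products:
  L(u, v) = r_uu · N̂ = 0,
  M(u, v) = r_uv · N̂ = -3/sqrt(u^2 + 9),
  N(u, v) = r_vv · N̂ = 0.
Evaluating at (u, v) = (1, -3*pi/5):
  L = 0, M = -3*sqrt(10)/10, N = 0.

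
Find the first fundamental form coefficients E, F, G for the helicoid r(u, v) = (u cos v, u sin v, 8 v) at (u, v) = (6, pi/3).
E = 1;  F = 0;  G = 100

Partials: r_u = (cos(v), sin(v), 0), r_v = (-u*sin(v), u*cos(v), 8). As functions of (u, v):
  E = r_u · r_u = 1,
  F = r_u · r_v = 0,
  G = r_v · r_v = u^2 + 64.
Evaluating at (u, v) = (6, pi/3): E = 1, F = 0, G = 100.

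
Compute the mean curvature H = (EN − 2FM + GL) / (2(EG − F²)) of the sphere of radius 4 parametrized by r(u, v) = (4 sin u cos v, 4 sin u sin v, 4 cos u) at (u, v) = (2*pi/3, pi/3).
H = -1/4

With E = 16, F = 0, G = 16*sin(u)^2, L = -4*sin(u)/Abs(sin(u)), M = 0, N = -4*sin(u)^3/Abs(sin(u)), assemble
  H = (EN − 2FM + GL) / (2(EG − F²)) = -sin(u)/(4*Abs(sin(u))).
At (u, v) = (2*pi/3, pi/3): H = -1/4.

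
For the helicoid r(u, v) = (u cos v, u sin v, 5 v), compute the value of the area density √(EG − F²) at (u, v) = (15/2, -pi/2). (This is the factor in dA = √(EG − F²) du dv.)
√(EG − F²)|_{(15/2, -pi/2)} = 5*sqrt(13)/2

E = 1, F = 0, G = u^2 + 25, so EG − F² = u^2 + 25. Taking the positive square root: √(EG − F²) = sqrt(u^2 + 25). At (u, v) = (15/2, -pi/2): 5*sqrt(13)/2.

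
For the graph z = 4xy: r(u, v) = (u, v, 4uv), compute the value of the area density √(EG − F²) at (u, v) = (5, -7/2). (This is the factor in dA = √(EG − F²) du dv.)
√(EG − F²)|_{(5, -7/2)} = sqrt(597)

E = 16*v^2 + 1, F = 16*u*v, G = 16*u^2 + 1, so EG − F² = 16*u^2 + 16*v^2 + 1. Taking the positive square root: √(EG − F²) = sqrt(16*u^2 + 16*v^2 + 1). At (u, v) = (5, -7/2): sqrt(597).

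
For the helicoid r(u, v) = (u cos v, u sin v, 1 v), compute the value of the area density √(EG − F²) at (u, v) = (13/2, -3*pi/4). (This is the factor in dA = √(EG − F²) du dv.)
√(EG − F²)|_{(13/2, -3*pi/4)} = sqrt(173)/2

E = 1, F = 0, G = u^2 + 1, so EG − F² = u^2 + 1. Taking the positive square root: √(EG − F²) = sqrt(u^2 + 1). At (u, v) = (13/2, -3*pi/4): sqrt(173)/2.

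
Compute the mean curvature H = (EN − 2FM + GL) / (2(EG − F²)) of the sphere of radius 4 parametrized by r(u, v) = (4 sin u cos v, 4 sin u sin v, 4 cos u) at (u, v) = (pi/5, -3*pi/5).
H = -1/4

With E = 16, F = 0, G = 16*sin(u)^2, L = -4*sin(u)/Abs(sin(u)), M = 0, N = -4*sin(u)^3/Abs(sin(u)), assemble
  H = (EN − 2FM + GL) / (2(EG − F²)) = -sin(u)/(4*Abs(sin(u))).
At (u, v) = (pi/5, -3*pi/5): H = -1/4.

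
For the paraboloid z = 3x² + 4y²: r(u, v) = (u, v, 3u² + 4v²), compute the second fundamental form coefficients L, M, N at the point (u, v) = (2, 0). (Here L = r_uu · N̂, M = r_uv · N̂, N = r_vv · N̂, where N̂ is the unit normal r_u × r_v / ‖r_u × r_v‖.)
L = 6*sqrt(145)/145;  M = 0;  N = 8*sqrt(145)/145

Compute the unit normal N̂(u, v) = (-6*u/sqrt(36*u^2 + 64*v^2 + 1), -8*v/sqrt(36*u^2 + 64*v^2 + 1), 1/sqrt(36*u^2 + 64*v^2 + 1)), and the second partials r_uu, r_uv, r_vv. Take dot products:
  L(u, v) = r_uu · N̂ = 6/sqrt(36*u^2 + 64*v^2 + 1),
  M(u, v) = r_uv · N̂ = 0,
  N(u, v) = r_vv · N̂ = 8/sqrt(36*u^2 + 64*v^2 + 1).
Evaluating at (u, v) = (2, 0):
  L = 6*sqrt(145)/145, M = 0, N = 8*sqrt(145)/145.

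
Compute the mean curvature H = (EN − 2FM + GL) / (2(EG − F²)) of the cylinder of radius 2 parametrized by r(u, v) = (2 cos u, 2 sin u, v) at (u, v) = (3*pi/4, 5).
H = -1/4

With E = 4, F = 0, G = 1, L = -2, M = 0, N = 0, assemble
  H = (EN − 2FM + GL) / (2(EG − F²)) = -1/4.
At (u, v) = (3*pi/4, 5): H = -1/4.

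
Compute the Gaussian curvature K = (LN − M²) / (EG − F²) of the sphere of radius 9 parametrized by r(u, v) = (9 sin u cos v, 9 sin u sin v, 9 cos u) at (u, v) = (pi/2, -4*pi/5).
K = 1/81

Coefficients of the first fundamental form: E = 81, F = 0, G = 81*sin(u)^2.
Coefficients of the second fundamental form: L = -9*sin(u)/Abs(sin(u)), M = 0, N = -9*sin(u)^3/Abs(sin(u)).
Assemble K = (LN − M²)/(EG − F²) = 1/81. At (u, v) = (pi/2, -4*pi/5): K = 1/81.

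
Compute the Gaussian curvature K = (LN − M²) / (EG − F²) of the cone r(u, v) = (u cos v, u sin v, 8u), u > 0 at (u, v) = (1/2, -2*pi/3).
K = 0

Coefficients of the first fundamental form: E = 65, F = 0, G = u^2.
Coefficients of the second fundamental form: L = 0, M = 0, N = 8*sqrt(65)*u^2/(65*Abs(u)).
Assemble K = (LN − M²)/(EG − F²) = 0. At (u, v) = (1/2, -2*pi/3): K = 0.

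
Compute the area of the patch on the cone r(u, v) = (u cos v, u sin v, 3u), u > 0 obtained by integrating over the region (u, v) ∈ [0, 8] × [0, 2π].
Area = 64*sqrt(10)*pi

Area = ∫∫ √(EG − F²) du dv with √(EG − F²) = sqrt(10)*Abs(u). Integrating over [0, 8] × [0, 2π] gives 64*sqrt(10)*pi.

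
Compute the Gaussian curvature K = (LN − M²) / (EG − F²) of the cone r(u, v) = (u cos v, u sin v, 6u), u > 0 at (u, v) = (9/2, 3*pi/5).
K = 0

Coefficients of the first fundamental form: E = 37, F = 0, G = u^2.
Coefficients of the second fundamental form: L = 0, M = 0, N = 6*sqrt(37)*u^2/(37*Abs(u)).
Assemble K = (LN − M²)/(EG − F²) = 0. At (u, v) = (9/2, 3*pi/5): K = 0.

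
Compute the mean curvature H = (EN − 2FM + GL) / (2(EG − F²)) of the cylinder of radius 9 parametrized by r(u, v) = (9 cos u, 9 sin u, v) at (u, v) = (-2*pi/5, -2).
H = -1/18

With E = 81, F = 0, G = 1, L = -9, M = 0, N = 0, assemble
  H = (EN − 2FM + GL) / (2(EG − F²)) = -1/18.
At (u, v) = (-2*pi/5, -2): H = -1/18.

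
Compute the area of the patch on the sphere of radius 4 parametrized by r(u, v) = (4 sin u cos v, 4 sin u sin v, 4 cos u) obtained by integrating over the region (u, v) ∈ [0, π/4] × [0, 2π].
Area = 16*pi*(2 - sqrt(2))

Area = ∫∫ √(EG − F²) du dv with √(EG − F²) = 16*Abs(sin(u)). Integrating over [0, π/4] × [0, 2π] gives 16*pi*(2 - sqrt(2)).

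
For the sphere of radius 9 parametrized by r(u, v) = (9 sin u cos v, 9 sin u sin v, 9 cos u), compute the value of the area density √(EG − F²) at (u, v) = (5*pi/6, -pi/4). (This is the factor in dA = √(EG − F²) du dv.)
√(EG − F²)|_{(5*pi/6, -pi/4)} = 81/2

E = 81, F = 0, G = 81*sin(u)^2, so EG − F² = 6561*sin(u)^2. Taking the positive square root: √(EG − F²) = 81*Abs(sin(u)). At (u, v) = (5*pi/6, -pi/4): 81/2.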